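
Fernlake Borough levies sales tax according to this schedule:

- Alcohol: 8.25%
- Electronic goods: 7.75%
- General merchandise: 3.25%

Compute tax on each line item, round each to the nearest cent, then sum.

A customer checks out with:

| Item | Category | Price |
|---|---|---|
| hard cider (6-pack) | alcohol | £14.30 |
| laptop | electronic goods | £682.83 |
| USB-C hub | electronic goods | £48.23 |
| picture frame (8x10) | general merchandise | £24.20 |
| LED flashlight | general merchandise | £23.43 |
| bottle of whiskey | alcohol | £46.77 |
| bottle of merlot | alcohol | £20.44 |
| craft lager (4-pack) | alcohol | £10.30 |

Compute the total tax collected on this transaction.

£65.79

Hard cider (6-pack) £14.30: alcohol → 8.25% → £1.18
Laptop £682.83: electronic goods → 7.75% → £52.92
USB-C hub £48.23: electronic goods → 7.75% → £3.74
Picture frame (8x10) £24.20: general merchandise → 3.25% → £0.79
LED flashlight £23.43: general merchandise → 3.25% → £0.76
Bottle of whiskey £46.77: alcohol → 8.25% → £3.86
Bottle of merlot £20.44: alcohol → 8.25% → £1.69
Craft lager (4-pack) £10.30: alcohol → 8.25% → £0.85
Total tax = £1.18 + £52.92 + £3.74 + £0.79 + £0.76 + £3.86 + £1.69 + £0.85 = £65.79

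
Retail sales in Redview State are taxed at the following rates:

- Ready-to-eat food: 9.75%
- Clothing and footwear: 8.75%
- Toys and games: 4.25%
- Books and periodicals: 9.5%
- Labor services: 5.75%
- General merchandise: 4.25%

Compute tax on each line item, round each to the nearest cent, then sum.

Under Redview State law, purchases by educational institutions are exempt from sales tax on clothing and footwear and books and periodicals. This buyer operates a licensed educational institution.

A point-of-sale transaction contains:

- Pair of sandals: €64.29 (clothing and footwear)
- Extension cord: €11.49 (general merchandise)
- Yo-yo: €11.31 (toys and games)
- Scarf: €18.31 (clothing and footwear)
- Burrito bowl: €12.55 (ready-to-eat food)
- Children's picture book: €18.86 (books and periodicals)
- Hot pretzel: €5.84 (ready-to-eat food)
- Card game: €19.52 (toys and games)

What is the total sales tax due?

€3.59

Pair of sandals €64.29: clothing and footwear, buyer-exempt → 0% → €0.00
Extension cord €11.49: general merchandise → 4.25% → €0.49
Yo-yo €11.31: toys and games → 4.25% → €0.48
Scarf €18.31: clothing and footwear, buyer-exempt → 0% → €0.00
Burrito bowl €12.55: ready-to-eat food → 9.75% → €1.22
Children's picture book €18.86: books and periodicals, buyer-exempt → 0% → €0.00
Hot pretzel €5.84: ready-to-eat food → 9.75% → €0.57
Card game €19.52: toys and games → 4.25% → €0.83
Total tax = €0.49 + €0.48 + €1.22 + €0.57 + €0.83 = €3.59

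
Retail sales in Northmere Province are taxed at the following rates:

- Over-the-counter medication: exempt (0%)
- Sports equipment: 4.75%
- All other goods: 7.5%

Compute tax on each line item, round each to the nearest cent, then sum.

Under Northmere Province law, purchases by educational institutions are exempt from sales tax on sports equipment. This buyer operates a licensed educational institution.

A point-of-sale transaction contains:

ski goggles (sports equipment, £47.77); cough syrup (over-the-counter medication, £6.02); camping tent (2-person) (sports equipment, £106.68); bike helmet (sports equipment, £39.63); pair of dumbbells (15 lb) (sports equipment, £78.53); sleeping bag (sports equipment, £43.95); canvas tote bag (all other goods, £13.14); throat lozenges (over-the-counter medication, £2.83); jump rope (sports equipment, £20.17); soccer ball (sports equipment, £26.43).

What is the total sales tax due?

£0.99

Ski goggles £47.77: sports equipment, buyer-exempt → 0% → £0.00
Cough syrup £6.02: over-the-counter medication → 0% → £0.00
Camping tent (2-person) £106.68: sports equipment, buyer-exempt → 0% → £0.00
Bike helmet £39.63: sports equipment, buyer-exempt → 0% → £0.00
Pair of dumbbells (15 lb) £78.53: sports equipment, buyer-exempt → 0% → £0.00
Sleeping bag £43.95: sports equipment, buyer-exempt → 0% → £0.00
Canvas tote bag £13.14: all other goods → 7.5% → £0.99
Throat lozenges £2.83: over-the-counter medication → 0% → £0.00
Jump rope £20.17: sports equipment, buyer-exempt → 0% → £0.00
Soccer ball £26.43: sports equipment, buyer-exempt → 0% → £0.00
Total tax = £0.99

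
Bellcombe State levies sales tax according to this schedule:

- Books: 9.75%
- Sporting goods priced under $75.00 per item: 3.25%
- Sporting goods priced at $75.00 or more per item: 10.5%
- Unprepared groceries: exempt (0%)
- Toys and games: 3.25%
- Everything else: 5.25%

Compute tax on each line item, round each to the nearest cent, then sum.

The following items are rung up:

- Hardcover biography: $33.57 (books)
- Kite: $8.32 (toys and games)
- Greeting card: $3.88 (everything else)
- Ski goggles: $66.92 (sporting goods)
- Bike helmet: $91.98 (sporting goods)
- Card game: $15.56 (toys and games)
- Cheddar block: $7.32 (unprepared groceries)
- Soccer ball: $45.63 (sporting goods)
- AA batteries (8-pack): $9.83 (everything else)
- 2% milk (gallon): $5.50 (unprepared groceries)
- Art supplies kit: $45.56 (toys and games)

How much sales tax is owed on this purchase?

Hardcover biography $33.57: books → 9.75% → $3.27
Kite $8.32: toys and games → 3.25% → $0.27
Greeting card $3.88: everything else → 5.25% → $0.20
Ski goggles $66.92: sporting goods, under $75.00 → 3.25% → $2.17
Bike helmet $91.98: sporting goods, $75.00 or more → 10.5% → $9.66
Card game $15.56: toys and games → 3.25% → $0.51
Cheddar block $7.32: unprepared groceries → 0% → $0.00
Soccer ball $45.63: sporting goods, under $75.00 → 3.25% → $1.48
AA batteries (8-pack) $9.83: everything else → 5.25% → $0.52
2% milk (gallon) $5.50: unprepared groceries → 0% → $0.00
Art supplies kit $45.56: toys and games → 3.25% → $1.48
Total tax = $3.27 + $0.27 + $0.20 + $2.17 + $9.66 + $0.51 + $1.48 + $0.52 + $1.48 = $19.56

$19.56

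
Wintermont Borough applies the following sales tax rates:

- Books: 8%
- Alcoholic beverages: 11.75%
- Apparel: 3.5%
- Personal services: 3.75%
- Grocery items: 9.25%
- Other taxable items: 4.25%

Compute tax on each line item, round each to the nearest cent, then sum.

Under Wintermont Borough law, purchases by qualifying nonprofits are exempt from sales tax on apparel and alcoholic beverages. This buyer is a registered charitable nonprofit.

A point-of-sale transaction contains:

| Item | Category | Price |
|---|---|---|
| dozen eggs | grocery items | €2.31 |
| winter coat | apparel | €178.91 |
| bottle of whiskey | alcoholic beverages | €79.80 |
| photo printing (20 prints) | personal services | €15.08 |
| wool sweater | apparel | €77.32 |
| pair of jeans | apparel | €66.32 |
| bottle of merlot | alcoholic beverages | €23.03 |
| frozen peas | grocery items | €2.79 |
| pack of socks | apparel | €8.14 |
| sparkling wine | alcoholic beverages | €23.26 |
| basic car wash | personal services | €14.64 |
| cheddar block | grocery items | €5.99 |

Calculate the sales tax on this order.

Dozen eggs €2.31: grocery items → 9.25% → €0.21
Winter coat €178.91: apparel, buyer-exempt → 0% → €0.00
Bottle of whiskey €79.80: alcoholic beverages, buyer-exempt → 0% → €0.00
Photo printing (20 prints) €15.08: personal services → 3.75% → €0.57
Wool sweater €77.32: apparel, buyer-exempt → 0% → €0.00
Pair of jeans €66.32: apparel, buyer-exempt → 0% → €0.00
Bottle of merlot €23.03: alcoholic beverages, buyer-exempt → 0% → €0.00
Frozen peas €2.79: grocery items → 9.25% → €0.26
Pack of socks €8.14: apparel, buyer-exempt → 0% → €0.00
Sparkling wine €23.26: alcoholic beverages, buyer-exempt → 0% → €0.00
Basic car wash €14.64: personal services → 3.75% → €0.55
Cheddar block €5.99: grocery items → 9.25% → €0.55
Total tax = €0.21 + €0.57 + €0.26 + €0.55 + €0.55 = €2.14

€2.14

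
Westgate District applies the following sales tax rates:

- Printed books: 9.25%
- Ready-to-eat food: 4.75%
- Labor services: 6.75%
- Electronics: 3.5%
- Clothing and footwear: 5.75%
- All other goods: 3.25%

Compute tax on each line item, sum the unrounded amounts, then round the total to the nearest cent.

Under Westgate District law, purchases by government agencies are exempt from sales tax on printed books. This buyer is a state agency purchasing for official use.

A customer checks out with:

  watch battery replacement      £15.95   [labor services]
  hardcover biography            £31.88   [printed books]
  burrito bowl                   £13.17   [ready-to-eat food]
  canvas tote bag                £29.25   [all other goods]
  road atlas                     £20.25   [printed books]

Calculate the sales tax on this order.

Watch battery replacement £15.95: labor services → 6.75% → £1.076625
Hardcover biography £31.88: printed books, buyer-exempt → 0% → £0.00
Burrito bowl £13.17: ready-to-eat food → 4.75% → £0.625575
Canvas tote bag £29.25: all other goods → 3.25% → £0.950625
Road atlas £20.25: printed books, buyer-exempt → 0% → £0.00
Unrounded tax sum = £2.652825 → £2.65

£2.65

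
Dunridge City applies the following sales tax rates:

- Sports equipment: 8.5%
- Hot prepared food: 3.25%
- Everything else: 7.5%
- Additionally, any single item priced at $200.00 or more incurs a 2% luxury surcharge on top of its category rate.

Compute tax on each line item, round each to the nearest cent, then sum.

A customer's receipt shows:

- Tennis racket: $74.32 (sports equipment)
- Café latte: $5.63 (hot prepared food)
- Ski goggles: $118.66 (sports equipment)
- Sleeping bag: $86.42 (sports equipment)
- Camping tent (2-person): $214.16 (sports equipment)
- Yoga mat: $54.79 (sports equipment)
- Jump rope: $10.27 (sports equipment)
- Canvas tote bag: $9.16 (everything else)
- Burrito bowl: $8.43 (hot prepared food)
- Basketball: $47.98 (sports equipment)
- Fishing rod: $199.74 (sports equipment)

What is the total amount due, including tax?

$903.54

Tennis racket $74.32: sports equipment → 8.5% → $6.32
Café latte $5.63: hot prepared food → 3.25% → $0.18
Ski goggles $118.66: sports equipment → 8.5% → $10.09
Sleeping bag $86.42: sports equipment → 8.5% → $7.35
Camping tent (2-person) $214.16: sports equipment → 8.5% + 2% surcharge = 10.5% → $22.49
Yoga mat $54.79: sports equipment → 8.5% → $4.66
Jump rope $10.27: sports equipment → 8.5% → $0.87
Canvas tote bag $9.16: everything else → 7.5% → $0.69
Burrito bowl $8.43: hot prepared food → 3.25% → $0.27
Basketball $47.98: sports equipment → 8.5% → $4.08
Fishing rod $199.74: sports equipment → 8.5% → $16.98
Subtotal = $829.56; tax = $73.98; total due = $903.54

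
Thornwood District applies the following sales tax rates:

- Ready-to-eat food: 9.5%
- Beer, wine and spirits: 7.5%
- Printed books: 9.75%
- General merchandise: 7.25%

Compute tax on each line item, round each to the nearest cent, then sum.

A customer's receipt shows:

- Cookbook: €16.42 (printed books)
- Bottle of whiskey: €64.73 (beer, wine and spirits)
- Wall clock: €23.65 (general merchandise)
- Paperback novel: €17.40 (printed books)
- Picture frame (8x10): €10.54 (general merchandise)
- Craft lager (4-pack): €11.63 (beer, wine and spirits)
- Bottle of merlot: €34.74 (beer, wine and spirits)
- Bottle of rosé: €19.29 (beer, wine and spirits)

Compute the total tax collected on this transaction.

Cookbook €16.42: printed books → 9.75% → €1.60
Bottle of whiskey €64.73: beer, wine and spirits → 7.5% → €4.85
Wall clock €23.65: general merchandise → 7.25% → €1.71
Paperback novel €17.40: printed books → 9.75% → €1.70
Picture frame (8x10) €10.54: general merchandise → 7.25% → €0.76
Craft lager (4-pack) €11.63: beer, wine and spirits → 7.5% → €0.87
Bottle of merlot €34.74: beer, wine and spirits → 7.5% → €2.61
Bottle of rosé €19.29: beer, wine and spirits → 7.5% → €1.45
Total tax = €1.60 + €4.85 + €1.71 + €1.70 + €0.76 + €0.87 + €2.61 + €1.45 = €15.55

€15.55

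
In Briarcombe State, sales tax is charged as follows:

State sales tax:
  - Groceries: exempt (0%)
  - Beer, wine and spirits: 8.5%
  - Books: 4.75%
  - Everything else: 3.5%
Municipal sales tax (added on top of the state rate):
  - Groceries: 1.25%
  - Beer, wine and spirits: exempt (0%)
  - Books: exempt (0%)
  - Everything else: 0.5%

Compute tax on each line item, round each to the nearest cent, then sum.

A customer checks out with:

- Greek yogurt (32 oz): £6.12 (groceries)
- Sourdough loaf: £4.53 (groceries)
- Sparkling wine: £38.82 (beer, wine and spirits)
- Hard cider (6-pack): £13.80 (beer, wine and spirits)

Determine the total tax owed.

£4.61

Greek yogurt (32 oz) £6.12: groceries → 0% + 1.25% municipal = 1.25% → £0.08
Sourdough loaf £4.53: groceries → 0% + 1.25% municipal = 1.25% → £0.06
Sparkling wine £38.82: beer, wine and spirits → 8.5% + 0% municipal = 8.5% → £3.30
Hard cider (6-pack) £13.80: beer, wine and spirits → 8.5% + 0% municipal = 8.5% → £1.17
Total tax = £0.08 + £0.06 + £3.30 + £1.17 = £4.61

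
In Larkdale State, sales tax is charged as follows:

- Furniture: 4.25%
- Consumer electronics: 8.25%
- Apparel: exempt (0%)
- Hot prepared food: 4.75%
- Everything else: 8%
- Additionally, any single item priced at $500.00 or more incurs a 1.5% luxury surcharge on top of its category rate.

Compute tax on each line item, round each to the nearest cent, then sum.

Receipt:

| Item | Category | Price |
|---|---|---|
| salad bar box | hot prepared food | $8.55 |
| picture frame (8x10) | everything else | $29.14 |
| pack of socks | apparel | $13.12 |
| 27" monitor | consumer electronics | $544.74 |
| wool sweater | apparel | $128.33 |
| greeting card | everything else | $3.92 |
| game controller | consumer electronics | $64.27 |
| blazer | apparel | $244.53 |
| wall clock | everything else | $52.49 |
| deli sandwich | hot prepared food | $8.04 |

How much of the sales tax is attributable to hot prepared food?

$0.79

Salad bar box $8.55: hot prepared food → 4.75% → $0.41
Deli sandwich $8.04: hot prepared food → 4.75% → $0.38
Tax on hot prepared food = $0.41 + $0.38 = $0.79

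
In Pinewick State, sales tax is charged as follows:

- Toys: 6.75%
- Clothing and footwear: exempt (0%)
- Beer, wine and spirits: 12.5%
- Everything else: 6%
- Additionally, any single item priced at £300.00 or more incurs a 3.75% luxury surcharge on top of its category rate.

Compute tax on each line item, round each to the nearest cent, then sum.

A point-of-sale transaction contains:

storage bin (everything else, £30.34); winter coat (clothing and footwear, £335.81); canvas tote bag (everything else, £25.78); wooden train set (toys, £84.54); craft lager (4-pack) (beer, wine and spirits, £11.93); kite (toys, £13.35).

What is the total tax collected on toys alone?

Wooden train set £84.54: toys → 6.75% → £5.71
Kite £13.35: toys → 6.75% → £0.90
Tax on toys = £5.71 + £0.90 = £6.61

£6.61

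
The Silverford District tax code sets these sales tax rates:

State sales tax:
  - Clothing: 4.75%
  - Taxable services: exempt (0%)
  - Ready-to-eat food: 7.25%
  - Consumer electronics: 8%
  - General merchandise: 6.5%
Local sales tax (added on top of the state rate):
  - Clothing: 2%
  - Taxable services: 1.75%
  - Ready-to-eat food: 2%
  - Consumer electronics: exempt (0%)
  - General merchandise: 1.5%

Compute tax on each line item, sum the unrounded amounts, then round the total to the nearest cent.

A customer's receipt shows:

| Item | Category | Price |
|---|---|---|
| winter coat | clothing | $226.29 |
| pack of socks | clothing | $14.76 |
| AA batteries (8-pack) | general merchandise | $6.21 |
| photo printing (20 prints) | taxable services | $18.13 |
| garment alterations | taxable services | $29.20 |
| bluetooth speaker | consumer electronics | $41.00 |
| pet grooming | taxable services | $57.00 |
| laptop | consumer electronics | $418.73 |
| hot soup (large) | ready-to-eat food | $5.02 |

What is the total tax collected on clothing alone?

$16.27

Winter coat $226.29: clothing → 4.75% + 2% local = 6.75% → $15.274575
Pack of socks $14.76: clothing → 4.75% + 2% local = 6.75% → $0.9963
Tax on clothing: unrounded sum = $16.270875 → $16.27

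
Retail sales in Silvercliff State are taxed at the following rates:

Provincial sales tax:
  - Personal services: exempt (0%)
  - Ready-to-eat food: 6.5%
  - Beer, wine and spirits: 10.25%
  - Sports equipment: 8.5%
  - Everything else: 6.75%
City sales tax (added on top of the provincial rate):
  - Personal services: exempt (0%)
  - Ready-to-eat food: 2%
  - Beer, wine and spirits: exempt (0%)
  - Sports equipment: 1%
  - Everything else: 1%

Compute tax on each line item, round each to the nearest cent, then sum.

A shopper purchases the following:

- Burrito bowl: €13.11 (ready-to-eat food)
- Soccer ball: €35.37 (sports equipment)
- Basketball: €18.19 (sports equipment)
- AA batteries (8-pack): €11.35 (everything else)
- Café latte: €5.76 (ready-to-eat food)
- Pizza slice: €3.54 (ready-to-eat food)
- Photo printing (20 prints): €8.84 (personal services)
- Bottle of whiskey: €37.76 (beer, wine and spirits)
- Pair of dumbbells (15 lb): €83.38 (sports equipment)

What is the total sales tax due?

Burrito bowl €13.11: ready-to-eat food → 6.5% + 2% city = 8.5% → €1.11
Soccer ball €35.37: sports equipment → 8.5% + 1% city = 9.5% → €3.36
Basketball €18.19: sports equipment → 8.5% + 1% city = 9.5% → €1.73
AA batteries (8-pack) €11.35: everything else → 6.75% + 1% city = 7.75% → €0.88
Café latte €5.76: ready-to-eat food → 6.5% + 2% city = 8.5% → €0.49
Pizza slice €3.54: ready-to-eat food → 6.5% + 2% city = 8.5% → €0.30
Photo printing (20 prints) €8.84: personal services → 0% + 0% city = 0% → €0.00
Bottle of whiskey €37.76: beer, wine and spirits → 10.25% + 0% city = 10.25% → €3.87
Pair of dumbbells (15 lb) €83.38: sports equipment → 8.5% + 1% city = 9.5% → €7.92
Total tax = €1.11 + €3.36 + €1.73 + €0.88 + €0.49 + €0.30 + €3.87 + €7.92 = €19.66

€19.66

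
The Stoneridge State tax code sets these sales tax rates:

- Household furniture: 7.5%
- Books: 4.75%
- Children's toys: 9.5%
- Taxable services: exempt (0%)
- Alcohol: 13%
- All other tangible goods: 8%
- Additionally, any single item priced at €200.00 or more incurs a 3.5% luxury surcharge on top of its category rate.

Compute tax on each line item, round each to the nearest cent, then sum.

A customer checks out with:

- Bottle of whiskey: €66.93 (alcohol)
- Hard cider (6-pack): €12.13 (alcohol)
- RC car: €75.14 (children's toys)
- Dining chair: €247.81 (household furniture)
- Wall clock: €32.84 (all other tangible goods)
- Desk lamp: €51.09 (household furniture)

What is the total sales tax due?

Bottle of whiskey €66.93: alcohol → 13% → €8.70
Hard cider (6-pack) €12.13: alcohol → 13% → €1.58
RC car €75.14: children's toys → 9.5% → €7.14
Dining chair €247.81: household furniture → 7.5% + 3.5% surcharge = 11% → €27.26
Wall clock €32.84: all other tangible goods → 8% → €2.63
Desk lamp €51.09: household furniture → 7.5% → €3.83
Total tax = €8.70 + €1.58 + €7.14 + €27.26 + €2.63 + €3.83 = €51.14

€51.14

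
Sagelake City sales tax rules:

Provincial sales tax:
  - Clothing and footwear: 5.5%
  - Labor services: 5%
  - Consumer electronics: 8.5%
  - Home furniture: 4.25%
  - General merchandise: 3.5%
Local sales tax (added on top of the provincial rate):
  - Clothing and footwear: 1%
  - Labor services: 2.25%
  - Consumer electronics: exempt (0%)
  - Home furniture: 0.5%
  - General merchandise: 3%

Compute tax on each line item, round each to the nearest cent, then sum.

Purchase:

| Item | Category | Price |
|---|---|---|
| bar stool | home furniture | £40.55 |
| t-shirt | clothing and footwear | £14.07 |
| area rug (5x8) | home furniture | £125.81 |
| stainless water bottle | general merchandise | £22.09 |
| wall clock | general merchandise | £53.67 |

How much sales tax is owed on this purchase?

£13.75

Bar stool £40.55: home furniture → 4.25% + 0.5% local = 4.75% → £1.93
T-shirt £14.07: clothing and footwear → 5.5% + 1% local = 6.5% → £0.91
Area rug (5x8) £125.81: home furniture → 4.25% + 0.5% local = 4.75% → £5.98
Stainless water bottle £22.09: general merchandise → 3.5% + 3% local = 6.5% → £1.44
Wall clock £53.67: general merchandise → 3.5% + 3% local = 6.5% → £3.49
Total tax = £1.93 + £0.91 + £5.98 + £1.44 + £3.49 = £13.75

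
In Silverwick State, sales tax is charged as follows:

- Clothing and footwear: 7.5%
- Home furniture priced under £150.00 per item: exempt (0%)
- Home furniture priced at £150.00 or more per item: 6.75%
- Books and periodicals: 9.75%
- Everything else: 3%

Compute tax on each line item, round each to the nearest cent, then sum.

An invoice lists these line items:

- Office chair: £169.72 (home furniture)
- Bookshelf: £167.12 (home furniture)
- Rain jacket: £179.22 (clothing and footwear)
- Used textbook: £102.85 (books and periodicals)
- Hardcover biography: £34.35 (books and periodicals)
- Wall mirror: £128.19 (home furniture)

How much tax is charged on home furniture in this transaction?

Office chair £169.72: home furniture, £150.00 or more → 6.75% → £11.46
Bookshelf £167.12: home furniture, £150.00 or more → 6.75% → £11.28
Wall mirror £128.19: home furniture, under £150.00 → 0% → £0.00
Tax on home furniture = £11.46 + £11.28 + £0.00 = £22.74

£22.74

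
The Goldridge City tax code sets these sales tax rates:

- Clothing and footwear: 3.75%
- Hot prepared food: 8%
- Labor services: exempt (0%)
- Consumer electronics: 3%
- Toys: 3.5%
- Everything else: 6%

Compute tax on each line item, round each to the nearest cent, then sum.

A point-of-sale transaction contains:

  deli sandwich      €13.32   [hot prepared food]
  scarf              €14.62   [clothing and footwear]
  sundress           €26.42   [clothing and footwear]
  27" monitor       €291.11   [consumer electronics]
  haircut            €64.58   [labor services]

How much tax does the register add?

Deli sandwich €13.32: hot prepared food → 8% → €1.07
Scarf €14.62: clothing and footwear → 3.75% → €0.55
Sundress €26.42: clothing and footwear → 3.75% → €0.99
27" monitor €291.11: consumer electronics → 3% → €8.73
Haircut €64.58: labor services → 0% → €0.00
Total tax = €1.07 + €0.55 + €0.99 + €8.73 = €11.34

€11.34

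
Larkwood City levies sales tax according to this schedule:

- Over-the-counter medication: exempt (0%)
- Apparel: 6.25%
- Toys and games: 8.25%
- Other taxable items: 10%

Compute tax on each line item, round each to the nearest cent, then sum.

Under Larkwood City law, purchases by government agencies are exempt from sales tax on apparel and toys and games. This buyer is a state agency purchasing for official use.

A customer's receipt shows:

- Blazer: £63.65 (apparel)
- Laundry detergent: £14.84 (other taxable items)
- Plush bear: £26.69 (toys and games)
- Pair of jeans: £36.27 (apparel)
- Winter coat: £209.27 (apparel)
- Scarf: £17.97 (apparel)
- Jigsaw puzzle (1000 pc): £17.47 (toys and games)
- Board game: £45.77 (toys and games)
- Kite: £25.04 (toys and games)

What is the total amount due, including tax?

Blazer £63.65: apparel, buyer-exempt → 0% → £0.00
Laundry detergent £14.84: other taxable items → 10% → £1.48
Plush bear £26.69: toys and games, buyer-exempt → 0% → £0.00
Pair of jeans £36.27: apparel, buyer-exempt → 0% → £0.00
Winter coat £209.27: apparel, buyer-exempt → 0% → £0.00
Scarf £17.97: apparel, buyer-exempt → 0% → £0.00
Jigsaw puzzle (1000 pc) £17.47: toys and games, buyer-exempt → 0% → £0.00
Board game £45.77: toys and games, buyer-exempt → 0% → £0.00
Kite £25.04: toys and games, buyer-exempt → 0% → £0.00
Subtotal = £456.97; tax = £1.48; total due = £458.45

£458.45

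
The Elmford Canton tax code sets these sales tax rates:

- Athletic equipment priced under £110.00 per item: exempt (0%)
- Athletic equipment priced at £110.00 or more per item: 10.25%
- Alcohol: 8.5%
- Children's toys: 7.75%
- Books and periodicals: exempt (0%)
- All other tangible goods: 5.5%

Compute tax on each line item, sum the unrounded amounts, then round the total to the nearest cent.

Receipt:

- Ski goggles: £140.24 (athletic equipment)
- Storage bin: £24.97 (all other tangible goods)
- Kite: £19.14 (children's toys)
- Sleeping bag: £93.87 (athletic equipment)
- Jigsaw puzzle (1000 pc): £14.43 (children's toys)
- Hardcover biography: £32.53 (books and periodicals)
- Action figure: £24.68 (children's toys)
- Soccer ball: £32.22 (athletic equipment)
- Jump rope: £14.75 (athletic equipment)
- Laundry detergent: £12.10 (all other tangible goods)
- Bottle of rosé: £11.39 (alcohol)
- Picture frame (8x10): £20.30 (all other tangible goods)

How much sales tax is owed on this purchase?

Ski goggles £140.24: athletic equipment, £110.00 or more → 10.25% → £14.3746
Storage bin £24.97: all other tangible goods → 5.5% → £1.37335
Kite £19.14: children's toys → 7.75% → £1.48335
Sleeping bag £93.87: athletic equipment, under £110.00 → 0% → £0.00
Jigsaw puzzle (1000 pc) £14.43: children's toys → 7.75% → £1.118325
Hardcover biography £32.53: books and periodicals → 0% → £0.00
Action figure £24.68: children's toys → 7.75% → £1.9127
Soccer ball £32.22: athletic equipment, under £110.00 → 0% → £0.00
Jump rope £14.75: athletic equipment, under £110.00 → 0% → £0.00
Laundry detergent £12.10: all other tangible goods → 5.5% → £0.6655
Bottle of rosé £11.39: alcohol → 8.5% → £0.96815
Picture frame (8x10) £20.30: all other tangible goods → 5.5% → £1.1165
Unrounded tax sum = £23.012475 → £23.01

£23.01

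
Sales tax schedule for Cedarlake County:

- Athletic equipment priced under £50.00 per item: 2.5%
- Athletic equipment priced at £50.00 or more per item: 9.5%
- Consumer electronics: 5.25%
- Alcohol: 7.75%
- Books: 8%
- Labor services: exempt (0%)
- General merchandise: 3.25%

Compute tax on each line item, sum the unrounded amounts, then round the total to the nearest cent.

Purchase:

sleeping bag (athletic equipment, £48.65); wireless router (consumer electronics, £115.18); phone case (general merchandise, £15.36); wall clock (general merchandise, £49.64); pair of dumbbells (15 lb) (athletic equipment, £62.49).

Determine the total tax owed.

£15.31

Sleeping bag £48.65: athletic equipment, under £50.00 → 2.5% → £1.21625
Wireless router £115.18: consumer electronics → 5.25% → £6.04695
Phone case £15.36: general merchandise → 3.25% → £0.4992
Wall clock £49.64: general merchandise → 3.25% → £1.6133
Pair of dumbbells (15 lb) £62.49: athletic equipment, £50.00 or more → 9.5% → £5.93655
Unrounded tax sum = £15.31225 → £15.31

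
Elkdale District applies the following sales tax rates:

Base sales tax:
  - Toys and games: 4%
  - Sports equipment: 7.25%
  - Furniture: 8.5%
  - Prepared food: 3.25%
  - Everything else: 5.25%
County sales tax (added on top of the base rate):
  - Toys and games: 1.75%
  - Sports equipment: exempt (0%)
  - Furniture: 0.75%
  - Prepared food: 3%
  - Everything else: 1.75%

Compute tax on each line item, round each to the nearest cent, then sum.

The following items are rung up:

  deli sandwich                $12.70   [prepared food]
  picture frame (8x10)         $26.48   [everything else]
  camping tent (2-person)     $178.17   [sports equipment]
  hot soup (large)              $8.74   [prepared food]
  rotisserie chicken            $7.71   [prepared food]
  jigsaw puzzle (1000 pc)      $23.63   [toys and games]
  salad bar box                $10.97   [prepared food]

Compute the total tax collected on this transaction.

Deli sandwich $12.70: prepared food → 3.25% + 3% county = 6.25% → $0.79
Picture frame (8x10) $26.48: everything else → 5.25% + 1.75% county = 7% → $1.85
Camping tent (2-person) $178.17: sports equipment → 7.25% + 0% county = 7.25% → $12.92
Hot soup (large) $8.74: prepared food → 3.25% + 3% county = 6.25% → $0.55
Rotisserie chicken $7.71: prepared food → 3.25% + 3% county = 6.25% → $0.48
Jigsaw puzzle (1000 pc) $23.63: toys and games → 4% + 1.75% county = 5.75% → $1.36
Salad bar box $10.97: prepared food → 3.25% + 3% county = 6.25% → $0.69
Total tax = $0.79 + $1.85 + $12.92 + $0.55 + $0.48 + $1.36 + $0.69 = $18.64

$18.64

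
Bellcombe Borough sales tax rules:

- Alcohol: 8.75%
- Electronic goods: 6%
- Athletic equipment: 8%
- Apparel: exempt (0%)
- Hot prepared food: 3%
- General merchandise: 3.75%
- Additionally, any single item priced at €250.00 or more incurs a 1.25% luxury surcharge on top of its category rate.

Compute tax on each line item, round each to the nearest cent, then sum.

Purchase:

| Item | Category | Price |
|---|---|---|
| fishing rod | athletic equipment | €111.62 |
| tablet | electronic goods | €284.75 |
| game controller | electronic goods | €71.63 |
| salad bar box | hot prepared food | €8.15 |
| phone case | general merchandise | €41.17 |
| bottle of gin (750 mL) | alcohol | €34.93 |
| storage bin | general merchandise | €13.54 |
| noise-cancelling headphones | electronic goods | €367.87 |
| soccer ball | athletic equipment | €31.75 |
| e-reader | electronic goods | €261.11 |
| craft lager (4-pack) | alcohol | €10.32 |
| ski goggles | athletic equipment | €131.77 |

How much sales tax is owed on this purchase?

Fishing rod €111.62: athletic equipment → 8% → €8.93
Tablet €284.75: electronic goods → 6% + 1.25% surcharge = 7.25% → €20.64
Game controller €71.63: electronic goods → 6% → €4.30
Salad bar box €8.15: hot prepared food → 3% → €0.24
Phone case €41.17: general merchandise → 3.75% → €1.54
Bottle of gin (750 mL) €34.93: alcohol → 8.75% → €3.06
Storage bin €13.54: general merchandise → 3.75% → €0.51
Noise-cancelling headphones €367.87: electronic goods → 6% + 1.25% surcharge = 7.25% → €26.67
Soccer ball €31.75: athletic equipment → 8% → €2.54
E-reader €261.11: electronic goods → 6% + 1.25% surcharge = 7.25% → €18.93
Craft lager (4-pack) €10.32: alcohol → 8.75% → €0.90
Ski goggles €131.77: athletic equipment → 8% → €10.54
Total tax = €8.93 + €20.64 + €4.30 + €0.24 + €1.54 + €3.06 + €0.51 + €26.67 + €2.54 + €18.93 + €0.90 + €10.54 = €98.80

€98.80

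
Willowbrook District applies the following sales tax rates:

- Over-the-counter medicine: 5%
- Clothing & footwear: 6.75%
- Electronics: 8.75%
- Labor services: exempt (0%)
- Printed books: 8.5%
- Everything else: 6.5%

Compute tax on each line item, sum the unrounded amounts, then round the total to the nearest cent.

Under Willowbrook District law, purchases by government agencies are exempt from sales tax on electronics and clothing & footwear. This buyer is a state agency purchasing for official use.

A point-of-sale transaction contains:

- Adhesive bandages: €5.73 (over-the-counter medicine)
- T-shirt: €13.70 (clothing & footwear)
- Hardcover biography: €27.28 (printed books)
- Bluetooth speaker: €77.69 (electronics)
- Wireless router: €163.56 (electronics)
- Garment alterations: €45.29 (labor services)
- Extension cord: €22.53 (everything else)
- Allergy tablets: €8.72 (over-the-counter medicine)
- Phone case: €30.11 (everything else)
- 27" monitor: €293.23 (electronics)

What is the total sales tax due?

Adhesive bandages €5.73: over-the-counter medicine → 5% → €0.2865
T-shirt €13.70: clothing & footwear, buyer-exempt → 0% → €0.00
Hardcover biography €27.28: printed books → 8.5% → €2.3188
Bluetooth speaker €77.69: electronics, buyer-exempt → 0% → €0.00
Wireless router €163.56: electronics, buyer-exempt → 0% → €0.00
Garment alterations €45.29: labor services → 0% → €0.00
Extension cord €22.53: everything else → 6.5% → €1.46445
Allergy tablets €8.72: over-the-counter medicine → 5% → €0.436
Phone case €30.11: everything else → 6.5% → €1.95715
27" monitor €293.23: electronics, buyer-exempt → 0% → €0.00
Unrounded tax sum = €6.4629 → €6.46

€6.46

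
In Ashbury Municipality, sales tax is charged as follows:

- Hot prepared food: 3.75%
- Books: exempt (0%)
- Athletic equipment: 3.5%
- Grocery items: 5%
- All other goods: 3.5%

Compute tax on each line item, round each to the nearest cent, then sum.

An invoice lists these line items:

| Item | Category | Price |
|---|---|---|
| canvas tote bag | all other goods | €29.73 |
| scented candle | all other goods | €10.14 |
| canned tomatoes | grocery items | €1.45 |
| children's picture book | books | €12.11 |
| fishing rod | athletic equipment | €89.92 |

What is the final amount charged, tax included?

Canvas tote bag €29.73: all other goods → 3.5% → €1.04
Scented candle €10.14: all other goods → 3.5% → €0.35
Canned tomatoes €1.45: grocery items → 5% → €0.07
Children's picture book €12.11: books → 0% → €0.00
Fishing rod €89.92: athletic equipment → 3.5% → €3.15
Subtotal = €143.35; tax = €4.61; total due = €147.96

€147.96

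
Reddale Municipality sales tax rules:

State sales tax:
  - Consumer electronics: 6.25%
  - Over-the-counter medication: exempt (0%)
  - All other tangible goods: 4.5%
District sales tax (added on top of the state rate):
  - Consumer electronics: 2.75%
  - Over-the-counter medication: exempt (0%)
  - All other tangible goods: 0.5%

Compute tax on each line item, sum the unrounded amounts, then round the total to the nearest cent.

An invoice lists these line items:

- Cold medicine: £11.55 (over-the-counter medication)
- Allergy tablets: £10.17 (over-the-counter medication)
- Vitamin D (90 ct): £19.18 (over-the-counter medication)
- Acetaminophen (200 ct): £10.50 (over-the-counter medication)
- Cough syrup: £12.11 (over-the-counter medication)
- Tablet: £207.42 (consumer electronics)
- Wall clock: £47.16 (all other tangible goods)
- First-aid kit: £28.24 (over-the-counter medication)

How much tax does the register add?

£21.03

Cold medicine £11.55: over-the-counter medication → 0% + 0% district = 0% → £0.00
Allergy tablets £10.17: over-the-counter medication → 0% + 0% district = 0% → £0.00
Vitamin D (90 ct) £19.18: over-the-counter medication → 0% + 0% district = 0% → £0.00
Acetaminophen (200 ct) £10.50: over-the-counter medication → 0% + 0% district = 0% → £0.00
Cough syrup £12.11: over-the-counter medication → 0% + 0% district = 0% → £0.00
Tablet £207.42: consumer electronics → 6.25% + 2.75% district = 9% → £18.6678
Wall clock £47.16: all other tangible goods → 4.5% + 0.5% district = 5% → £2.358
First-aid kit £28.24: over-the-counter medication → 0% + 0% district = 0% → £0.00
Unrounded tax sum = £21.0258 → £21.03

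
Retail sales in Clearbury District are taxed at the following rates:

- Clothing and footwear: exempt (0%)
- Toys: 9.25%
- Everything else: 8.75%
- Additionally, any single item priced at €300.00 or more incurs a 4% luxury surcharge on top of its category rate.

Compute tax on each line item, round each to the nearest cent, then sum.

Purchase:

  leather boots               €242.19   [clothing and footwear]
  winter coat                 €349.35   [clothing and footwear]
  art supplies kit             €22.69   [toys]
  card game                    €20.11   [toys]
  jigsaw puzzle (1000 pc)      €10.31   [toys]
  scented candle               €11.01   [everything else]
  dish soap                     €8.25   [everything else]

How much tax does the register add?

Leather boots €242.19: clothing and footwear → 0% → €0.00
Winter coat €349.35: clothing and footwear → 0% + 4% surcharge = 4% → €13.97
Art supplies kit €22.69: toys → 9.25% → €2.10
Card game €20.11: toys → 9.25% → €1.86
Jigsaw puzzle (1000 pc) €10.31: toys → 9.25% → €0.95
Scented candle €11.01: everything else → 8.75% → €0.96
Dish soap €8.25: everything else → 8.75% → €0.72
Total tax = €13.97 + €2.10 + €1.86 + €0.95 + €0.96 + €0.72 = €20.56

€20.56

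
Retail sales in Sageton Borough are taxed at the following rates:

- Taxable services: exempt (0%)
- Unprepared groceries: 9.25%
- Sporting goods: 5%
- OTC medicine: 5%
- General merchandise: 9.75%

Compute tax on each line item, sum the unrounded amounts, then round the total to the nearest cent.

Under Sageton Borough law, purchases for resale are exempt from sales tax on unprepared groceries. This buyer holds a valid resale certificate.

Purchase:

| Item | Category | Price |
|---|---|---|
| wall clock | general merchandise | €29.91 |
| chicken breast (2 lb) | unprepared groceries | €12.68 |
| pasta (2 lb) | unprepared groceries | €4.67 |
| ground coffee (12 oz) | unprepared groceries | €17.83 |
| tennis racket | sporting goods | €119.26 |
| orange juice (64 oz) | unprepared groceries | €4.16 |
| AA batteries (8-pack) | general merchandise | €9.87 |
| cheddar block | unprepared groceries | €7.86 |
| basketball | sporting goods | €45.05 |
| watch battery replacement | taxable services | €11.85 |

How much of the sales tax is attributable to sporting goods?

€8.22

Tennis racket €119.26: sporting goods → 5% → €5.963
Basketball €45.05: sporting goods → 5% → €2.2525
Tax on sporting goods: unrounded sum = €8.2155 → €8.22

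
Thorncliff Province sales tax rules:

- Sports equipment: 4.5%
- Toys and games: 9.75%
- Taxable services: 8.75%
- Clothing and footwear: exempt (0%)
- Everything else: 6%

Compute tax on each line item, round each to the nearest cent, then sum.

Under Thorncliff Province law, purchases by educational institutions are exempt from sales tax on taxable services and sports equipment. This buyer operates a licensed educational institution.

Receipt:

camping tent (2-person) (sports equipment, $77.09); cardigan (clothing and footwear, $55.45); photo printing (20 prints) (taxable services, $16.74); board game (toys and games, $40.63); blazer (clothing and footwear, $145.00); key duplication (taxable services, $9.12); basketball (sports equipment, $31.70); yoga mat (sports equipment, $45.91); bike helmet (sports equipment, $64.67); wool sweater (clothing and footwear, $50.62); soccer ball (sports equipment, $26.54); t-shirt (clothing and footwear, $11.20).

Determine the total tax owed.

$3.96

Camping tent (2-person) $77.09: sports equipment, buyer-exempt → 0% → $0.00
Cardigan $55.45: clothing and footwear → 0% → $0.00
Photo printing (20 prints) $16.74: taxable services, buyer-exempt → 0% → $0.00
Board game $40.63: toys and games → 9.75% → $3.96
Blazer $145.00: clothing and footwear → 0% → $0.00
Key duplication $9.12: taxable services, buyer-exempt → 0% → $0.00
Basketball $31.70: sports equipment, buyer-exempt → 0% → $0.00
Yoga mat $45.91: sports equipment, buyer-exempt → 0% → $0.00
Bike helmet $64.67: sports equipment, buyer-exempt → 0% → $0.00
Wool sweater $50.62: clothing and footwear → 0% → $0.00
Soccer ball $26.54: sports equipment, buyer-exempt → 0% → $0.00
T-shirt $11.20: clothing and footwear → 0% → $0.00
Total tax = $3.96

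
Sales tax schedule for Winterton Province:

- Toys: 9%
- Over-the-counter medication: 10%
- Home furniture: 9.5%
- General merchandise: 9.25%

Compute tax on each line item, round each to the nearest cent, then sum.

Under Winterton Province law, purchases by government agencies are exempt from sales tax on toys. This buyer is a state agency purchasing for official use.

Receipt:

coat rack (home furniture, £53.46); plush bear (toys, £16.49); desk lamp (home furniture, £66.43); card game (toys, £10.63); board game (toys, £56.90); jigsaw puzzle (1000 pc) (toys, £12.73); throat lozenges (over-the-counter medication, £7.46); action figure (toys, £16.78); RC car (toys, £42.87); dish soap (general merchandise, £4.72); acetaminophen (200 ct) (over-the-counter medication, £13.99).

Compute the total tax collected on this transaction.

Coat rack £53.46: home furniture → 9.5% → £5.08
Plush bear £16.49: toys, buyer-exempt → 0% → £0.00
Desk lamp £66.43: home furniture → 9.5% → £6.31
Card game £10.63: toys, buyer-exempt → 0% → £0.00
Board game £56.90: toys, buyer-exempt → 0% → £0.00
Jigsaw puzzle (1000 pc) £12.73: toys, buyer-exempt → 0% → £0.00
Throat lozenges £7.46: over-the-counter medication → 10% → £0.75
Action figure £16.78: toys, buyer-exempt → 0% → £0.00
RC car £42.87: toys, buyer-exempt → 0% → £0.00
Dish soap £4.72: general merchandise → 9.25% → £0.44
Acetaminophen (200 ct) £13.99: over-the-counter medication → 10% → £1.40
Total tax = £5.08 + £6.31 + £0.75 + £0.44 + £1.40 = £13.98

£13.98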